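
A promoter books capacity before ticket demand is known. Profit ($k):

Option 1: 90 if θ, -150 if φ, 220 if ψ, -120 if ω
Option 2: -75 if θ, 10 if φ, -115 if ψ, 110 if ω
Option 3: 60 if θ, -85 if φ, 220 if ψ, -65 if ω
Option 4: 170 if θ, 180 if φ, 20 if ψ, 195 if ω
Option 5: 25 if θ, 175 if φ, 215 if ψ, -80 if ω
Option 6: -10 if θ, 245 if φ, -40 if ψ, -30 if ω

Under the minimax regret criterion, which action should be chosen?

Option 4

Column bests: θ=170, φ=245, ψ=220, ω=195.
Option 1 regrets: 80, 395, 0, 315 → max 395
Option 2 regrets: 245, 235, 335, 85 → max 335
Option 3 regrets: 110, 330, 0, 260 → max 330
Option 4 regrets: 0, 65, 200, 0 → max 200
Option 5 regrets: 145, 70, 5, 275 → max 275
Option 6 regrets: 180, 0, 260, 225 → max 260
Smallest max regret = 200 → Option 4.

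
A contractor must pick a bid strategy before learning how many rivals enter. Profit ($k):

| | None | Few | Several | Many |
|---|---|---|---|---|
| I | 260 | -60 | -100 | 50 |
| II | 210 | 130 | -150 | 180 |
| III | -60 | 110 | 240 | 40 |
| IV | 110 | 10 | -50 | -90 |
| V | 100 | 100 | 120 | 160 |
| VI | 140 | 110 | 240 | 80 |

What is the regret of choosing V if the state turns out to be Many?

20

Best payoff under Many is 180.
Regret = 180 − 160 = 20.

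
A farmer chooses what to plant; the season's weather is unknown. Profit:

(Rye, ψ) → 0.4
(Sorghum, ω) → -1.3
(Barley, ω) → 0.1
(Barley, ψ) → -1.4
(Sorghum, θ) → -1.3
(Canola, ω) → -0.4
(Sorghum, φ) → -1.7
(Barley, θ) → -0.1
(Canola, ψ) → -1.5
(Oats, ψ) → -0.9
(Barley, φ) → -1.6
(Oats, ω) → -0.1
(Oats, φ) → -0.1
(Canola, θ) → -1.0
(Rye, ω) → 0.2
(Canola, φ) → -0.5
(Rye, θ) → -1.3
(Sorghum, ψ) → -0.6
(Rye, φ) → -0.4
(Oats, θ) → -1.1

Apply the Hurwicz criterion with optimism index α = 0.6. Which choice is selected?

Rye

Barley: 0.6·0.1 + 0.4·(-1.6) = -0.58
Sorghum: 0.6·(-0.6) + 0.4·(-1.7) = -1.04
Oats: 0.6·(-0.1) + 0.4·(-1.1) = -0.5
Canola: 0.6·(-0.4) + 0.4·(-1.5) = -0.84
Rye: 0.6·0.4 + 0.4·(-1.3) = -0.28
Highest Hurwicz score = -0.28 → Rye.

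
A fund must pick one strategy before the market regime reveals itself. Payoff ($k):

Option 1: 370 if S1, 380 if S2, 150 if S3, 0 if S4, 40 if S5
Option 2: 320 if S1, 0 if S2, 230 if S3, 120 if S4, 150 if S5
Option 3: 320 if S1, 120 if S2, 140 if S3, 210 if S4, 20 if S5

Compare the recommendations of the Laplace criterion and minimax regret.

Row averages: Option 1=188, Option 2=164, Option 3=162
Highest average = 188 → Option 1.
Column bests: S1=370, S2=380, S3=230, S4=210, S5=150.
Option 1 regrets: 0, 0, 80, 210, 110 → max 210
Option 2 regrets: 50, 380, 0, 90, 0 → max 380
Option 3 regrets: 50, 260, 90, 0, 130 → max 260
Smallest max regret = 210 → Option 1.

laplace → Option 1; minimax regret → Option 1 (agree)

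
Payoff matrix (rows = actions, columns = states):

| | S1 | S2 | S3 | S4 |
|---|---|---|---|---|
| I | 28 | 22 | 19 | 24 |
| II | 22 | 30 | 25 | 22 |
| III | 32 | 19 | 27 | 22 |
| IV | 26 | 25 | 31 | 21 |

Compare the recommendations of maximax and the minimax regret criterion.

Row maxima: I=28, II=30, III=32, IV=31
Best best-case = 32 → III.
Column bests: S1=32, S2=30, S3=31, S4=24.
I regrets: 4, 8, 12, 0 → max 12
II regrets: 10, 0, 6, 2 → max 10
III regrets: 0, 11, 4, 2 → max 11
IV regrets: 6, 5, 0, 3 → max 6
Smallest max regret = 6 → IV.

maximax → III; minimax regret → IV (disagree)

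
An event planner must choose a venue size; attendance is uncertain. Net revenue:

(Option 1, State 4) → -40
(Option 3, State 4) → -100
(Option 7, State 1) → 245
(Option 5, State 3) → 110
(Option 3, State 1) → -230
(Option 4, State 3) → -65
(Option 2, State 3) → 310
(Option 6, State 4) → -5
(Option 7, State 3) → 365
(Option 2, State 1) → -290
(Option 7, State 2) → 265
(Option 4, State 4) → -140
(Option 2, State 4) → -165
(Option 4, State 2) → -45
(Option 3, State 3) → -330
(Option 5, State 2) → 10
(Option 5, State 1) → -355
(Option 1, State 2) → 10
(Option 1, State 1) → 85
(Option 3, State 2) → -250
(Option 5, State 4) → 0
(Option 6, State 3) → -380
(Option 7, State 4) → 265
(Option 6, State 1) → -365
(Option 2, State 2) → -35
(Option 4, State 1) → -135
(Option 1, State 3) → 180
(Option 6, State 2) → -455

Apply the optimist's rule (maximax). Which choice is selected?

Option 7

Row maxima: Option 1=180, Option 2=310, Option 3=-100, Option 4=-45, Option 5=110, Option 6=-5, Option 7=365
Best best-case = 365 → Option 7.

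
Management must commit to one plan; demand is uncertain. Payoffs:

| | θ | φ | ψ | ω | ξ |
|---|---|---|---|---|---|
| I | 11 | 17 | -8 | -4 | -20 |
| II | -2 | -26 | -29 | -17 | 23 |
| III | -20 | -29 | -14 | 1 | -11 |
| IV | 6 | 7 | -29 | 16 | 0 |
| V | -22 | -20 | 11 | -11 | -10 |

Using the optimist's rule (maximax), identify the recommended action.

Row maxima: I=17, II=23, III=1, IV=16, V=11
Best best-case = 23 → II.

II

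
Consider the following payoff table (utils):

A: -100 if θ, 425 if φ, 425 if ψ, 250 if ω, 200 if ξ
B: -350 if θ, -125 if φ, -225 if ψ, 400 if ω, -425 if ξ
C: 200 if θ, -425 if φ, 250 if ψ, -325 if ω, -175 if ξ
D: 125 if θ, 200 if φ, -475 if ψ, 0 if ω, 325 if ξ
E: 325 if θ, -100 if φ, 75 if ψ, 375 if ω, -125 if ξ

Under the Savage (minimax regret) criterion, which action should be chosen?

Column bests: θ=325, φ=425, ψ=425, ω=400, ξ=325.
A regrets: 425, 0, 0, 150, 125 → max 425
B regrets: 675, 550, 650, 0, 750 → max 750
C regrets: 125, 850, 175, 725, 500 → max 850
D regrets: 200, 225, 900, 400, 0 → max 900
E regrets: 0, 525, 350, 25, 450 → max 525
Smallest max regret = 425 → A.

A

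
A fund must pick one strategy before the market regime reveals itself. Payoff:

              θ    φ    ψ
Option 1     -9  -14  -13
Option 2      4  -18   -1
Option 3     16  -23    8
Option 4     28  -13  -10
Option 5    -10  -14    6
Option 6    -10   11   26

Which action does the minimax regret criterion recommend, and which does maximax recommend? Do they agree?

Column bests: θ=28, φ=11, ψ=26.
Option 1 regrets: 37, 25, 39 → max 39
Option 2 regrets: 24, 29, 27 → max 29
Option 3 regrets: 12, 34, 18 → max 34
Option 4 regrets: 0, 24, 36 → max 36
Option 5 regrets: 38, 25, 20 → max 38
Option 6 regrets: 38, 0, 0 → max 38
Smallest max regret = 29 → Option 2.
Row maxima: Option 1=-9, Option 2=4, Option 3=16, Option 4=28, Option 5=6, Option 6=26
Best best-case = 28 → Option 4.

minimax regret → Option 2; maximax → Option 4 (disagree)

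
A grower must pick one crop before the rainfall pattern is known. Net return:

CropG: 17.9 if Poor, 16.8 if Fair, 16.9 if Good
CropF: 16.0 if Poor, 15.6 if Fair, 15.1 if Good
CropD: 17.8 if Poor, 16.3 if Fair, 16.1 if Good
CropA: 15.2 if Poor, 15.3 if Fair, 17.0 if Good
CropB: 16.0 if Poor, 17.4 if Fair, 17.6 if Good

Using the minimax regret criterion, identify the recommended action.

CropG

Column bests: Poor=17.9, Fair=17.4, Good=17.6.
CropG regrets: 0.0, 0.6, 0.7 → max 0.7
CropF regrets: 1.9, 1.8, 2.5 → max 2.5
CropD regrets: 0.1, 1.1, 1.5 → max 1.5
CropA regrets: 2.7, 2.1, 0.6 → max 2.7
CropB regrets: 1.9, 0.0, 0.0 → max 1.9
Smallest max regret = 0.7 → CropG.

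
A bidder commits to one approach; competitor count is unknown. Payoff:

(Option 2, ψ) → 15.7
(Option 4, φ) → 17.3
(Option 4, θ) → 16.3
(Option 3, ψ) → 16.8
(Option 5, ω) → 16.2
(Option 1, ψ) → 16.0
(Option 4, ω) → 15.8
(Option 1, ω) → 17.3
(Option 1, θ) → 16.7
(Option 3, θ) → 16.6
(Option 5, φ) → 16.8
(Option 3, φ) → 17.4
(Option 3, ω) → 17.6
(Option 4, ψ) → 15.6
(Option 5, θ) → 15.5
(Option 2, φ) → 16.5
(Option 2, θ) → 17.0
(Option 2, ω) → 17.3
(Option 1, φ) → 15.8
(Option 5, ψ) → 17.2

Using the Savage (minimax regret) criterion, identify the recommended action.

Option 3

Column bests: θ=17.0, φ=17.4, ψ=17.2, ω=17.6.
Option 1 regrets: 0.3, 1.6, 1.2, 0.3 → max 1.6
Option 2 regrets: 0.0, 0.9, 1.5, 0.3 → max 1.5
Option 3 regrets: 0.4, 0.0, 0.4, 0.0 → max 0.4
Option 4 regrets: 0.7, 0.1, 1.6, 1.8 → max 1.8
Option 5 regrets: 1.5, 0.6, 0.0, 1.4 → max 1.5
Smallest max regret = 0.4 → Option 3.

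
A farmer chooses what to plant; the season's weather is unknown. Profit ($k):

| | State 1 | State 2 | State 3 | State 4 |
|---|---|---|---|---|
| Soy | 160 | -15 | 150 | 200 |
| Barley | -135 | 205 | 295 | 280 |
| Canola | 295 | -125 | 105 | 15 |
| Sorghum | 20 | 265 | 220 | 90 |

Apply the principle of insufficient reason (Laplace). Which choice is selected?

Row averages: Soy=123.75, Barley=161.25, Canola=72.5, Sorghum=148.75
Highest average = 161.25 → Barley.

Barley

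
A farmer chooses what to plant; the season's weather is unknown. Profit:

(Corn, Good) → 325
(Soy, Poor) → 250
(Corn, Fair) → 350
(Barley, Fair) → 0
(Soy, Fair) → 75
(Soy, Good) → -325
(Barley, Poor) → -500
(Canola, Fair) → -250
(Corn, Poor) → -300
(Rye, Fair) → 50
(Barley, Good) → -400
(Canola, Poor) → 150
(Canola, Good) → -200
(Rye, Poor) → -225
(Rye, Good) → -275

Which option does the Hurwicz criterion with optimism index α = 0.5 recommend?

Soy: 0.5·250 + 0.5·(-325) = -37.5
Canola: 0.5·150 + 0.5·(-250) = -50
Corn: 0.5·350 + 0.5·(-300) = 25
Barley: 0.5·0 + 0.5·(-500) = -250
Rye: 0.5·50 + 0.5·(-275) = -112.5
Highest Hurwicz score = 25 → Corn.

Corn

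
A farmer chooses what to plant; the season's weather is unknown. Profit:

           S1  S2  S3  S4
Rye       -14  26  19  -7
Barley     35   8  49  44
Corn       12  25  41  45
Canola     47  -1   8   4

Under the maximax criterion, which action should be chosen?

Barley

Row maxima: Rye=26, Barley=49, Corn=45, Canola=47
Best best-case = 49 → Barley.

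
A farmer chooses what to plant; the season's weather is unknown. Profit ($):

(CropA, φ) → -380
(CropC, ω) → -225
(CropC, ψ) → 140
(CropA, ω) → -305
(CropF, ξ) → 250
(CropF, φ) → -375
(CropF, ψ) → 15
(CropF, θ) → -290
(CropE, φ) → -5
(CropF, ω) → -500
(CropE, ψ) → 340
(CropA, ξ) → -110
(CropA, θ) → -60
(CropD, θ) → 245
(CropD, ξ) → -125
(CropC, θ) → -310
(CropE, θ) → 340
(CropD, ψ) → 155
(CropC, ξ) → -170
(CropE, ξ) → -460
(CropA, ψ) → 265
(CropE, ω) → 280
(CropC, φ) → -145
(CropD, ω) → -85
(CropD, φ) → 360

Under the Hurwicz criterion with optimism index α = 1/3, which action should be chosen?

CropD

CropD: 1/3·360 + 2/3·(-125) = 110/3
CropA: 1/3·265 + 2/3·(-380) = -165
CropF: 1/3·250 + 2/3·(-500) = -250
CropE: 1/3·340 + 2/3·(-460) = -580/3
CropC: 1/3·140 + 2/3·(-310) = -160
Highest Hurwicz score = 110/3 → CropD.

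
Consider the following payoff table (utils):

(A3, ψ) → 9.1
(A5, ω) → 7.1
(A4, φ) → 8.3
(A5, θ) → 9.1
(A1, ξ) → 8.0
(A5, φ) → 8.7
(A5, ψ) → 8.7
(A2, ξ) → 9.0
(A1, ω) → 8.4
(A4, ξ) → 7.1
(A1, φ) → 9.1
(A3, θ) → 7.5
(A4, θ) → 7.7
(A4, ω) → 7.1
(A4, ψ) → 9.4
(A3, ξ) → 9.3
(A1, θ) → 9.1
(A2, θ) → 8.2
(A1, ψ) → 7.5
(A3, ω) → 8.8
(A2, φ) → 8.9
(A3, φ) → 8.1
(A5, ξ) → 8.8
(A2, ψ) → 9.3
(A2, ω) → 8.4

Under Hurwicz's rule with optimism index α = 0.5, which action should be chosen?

A1: 0.5·9.1 + 0.5·7.5 = 8.3
A2: 0.5·9.3 + 0.5·8.2 = 8.75
A3: 0.5·9.3 + 0.5·7.5 = 8.4
A4: 0.5·9.4 + 0.5·7.1 = 8.25
A5: 0.5·9.1 + 0.5·7.1 = 8.1
Highest Hurwicz score = 8.75 → A2.

A2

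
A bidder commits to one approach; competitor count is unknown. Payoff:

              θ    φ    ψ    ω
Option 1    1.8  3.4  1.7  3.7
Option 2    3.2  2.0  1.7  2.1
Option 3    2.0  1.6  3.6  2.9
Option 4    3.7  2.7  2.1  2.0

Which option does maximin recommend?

Option 4

Row minima: Option 1=1.7, Option 2=1.7, Option 3=1.6, Option 4=2.0
Best worst-case = 2.0 → Option 4.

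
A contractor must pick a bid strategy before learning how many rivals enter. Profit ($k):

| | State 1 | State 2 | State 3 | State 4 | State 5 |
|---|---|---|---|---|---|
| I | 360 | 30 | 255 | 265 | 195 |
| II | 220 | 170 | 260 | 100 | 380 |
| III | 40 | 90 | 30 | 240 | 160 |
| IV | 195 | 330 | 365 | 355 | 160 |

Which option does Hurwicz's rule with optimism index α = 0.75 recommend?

IV

I: 0.75·360 + 0.25·30 = 277.5
II: 0.75·380 + 0.25·100 = 310
III: 0.75·240 + 0.25·30 = 187.5
IV: 0.75·365 + 0.25·160 = 313.75
Highest Hurwicz score = 313.75 → IV.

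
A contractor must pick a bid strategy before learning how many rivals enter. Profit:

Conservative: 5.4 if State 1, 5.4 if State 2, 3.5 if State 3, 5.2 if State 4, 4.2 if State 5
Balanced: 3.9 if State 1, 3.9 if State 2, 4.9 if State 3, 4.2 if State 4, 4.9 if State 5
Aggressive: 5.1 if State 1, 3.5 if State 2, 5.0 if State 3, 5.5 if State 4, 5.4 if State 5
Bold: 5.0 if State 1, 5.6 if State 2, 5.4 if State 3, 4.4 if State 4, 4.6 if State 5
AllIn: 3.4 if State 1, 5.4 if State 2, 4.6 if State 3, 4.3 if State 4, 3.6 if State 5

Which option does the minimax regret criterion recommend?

Column bests: State 1=5.4, State 2=5.6, State 3=5.4, State 4=5.5, State 5=5.4.
Conservative regrets: 0.0, 0.2, 1.9, 0.3, 1.2 → max 1.9
Balanced regrets: 1.5, 1.7, 0.5, 1.3, 0.5 → max 1.7
Aggressive regrets: 0.3, 2.1, 0.4, 0.0, 0.0 → max 2.1
Bold regrets: 0.4, 0.0, 0.0, 1.1, 0.8 → max 1.1
AllIn regrets: 2.0, 0.2, 0.8, 1.2, 1.8 → max 2.0
Smallest max regret = 1.1 → Bold.

Bold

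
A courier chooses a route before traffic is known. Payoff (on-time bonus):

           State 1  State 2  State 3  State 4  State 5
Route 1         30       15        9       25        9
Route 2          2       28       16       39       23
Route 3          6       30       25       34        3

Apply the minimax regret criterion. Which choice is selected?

Column bests: State 1=30, State 2=30, State 3=25, State 4=39, State 5=23.
Route 1 regrets: 0, 15, 16, 14, 14 → max 16
Route 2 regrets: 28, 2, 9, 0, 0 → max 28
Route 3 regrets: 24, 0, 0, 5, 20 → max 24
Smallest max regret = 16 → Route 1.

Route 1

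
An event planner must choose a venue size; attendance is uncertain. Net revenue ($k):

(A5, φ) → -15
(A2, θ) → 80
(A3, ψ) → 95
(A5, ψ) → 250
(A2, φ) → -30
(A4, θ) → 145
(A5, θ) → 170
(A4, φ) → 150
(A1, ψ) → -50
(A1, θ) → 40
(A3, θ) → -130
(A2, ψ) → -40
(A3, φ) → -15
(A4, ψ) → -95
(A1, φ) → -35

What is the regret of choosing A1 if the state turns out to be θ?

Best payoff under θ is 170.
Regret = 170 − 40 = 130.

130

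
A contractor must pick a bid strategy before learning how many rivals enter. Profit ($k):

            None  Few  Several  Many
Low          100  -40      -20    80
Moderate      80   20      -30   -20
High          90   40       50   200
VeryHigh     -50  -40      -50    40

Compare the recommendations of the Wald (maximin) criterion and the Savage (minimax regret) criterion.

Row minima: Low=-40, Moderate=-30, High=40, VeryHigh=-50
Best worst-case = 40 → High.
Column bests: None=100, Few=40, Several=50, Many=200.
Low regrets: 0, 80, 70, 120 → max 120
Moderate regrets: 20, 20, 80, 220 → max 220
High regrets: 10, 0, 0, 0 → max 10
VeryHigh regrets: 150, 80, 100, 160 → max 160
Smallest max regret = 10 → High.

maximin → High; minimax regret → High (agree)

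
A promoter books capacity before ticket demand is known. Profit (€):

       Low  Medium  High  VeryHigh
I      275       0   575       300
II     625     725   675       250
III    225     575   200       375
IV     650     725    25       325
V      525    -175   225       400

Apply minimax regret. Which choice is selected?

II

Column bests: Low=650, Medium=725, High=675, VeryHigh=400.
I regrets: 375, 725, 100, 100 → max 725
II regrets: 25, 0, 0, 150 → max 150
III regrets: 425, 150, 475, 25 → max 475
IV regrets: 0, 0, 650, 75 → max 650
V regrets: 125, 900, 450, 0 → max 900
Smallest max regret = 150 → II.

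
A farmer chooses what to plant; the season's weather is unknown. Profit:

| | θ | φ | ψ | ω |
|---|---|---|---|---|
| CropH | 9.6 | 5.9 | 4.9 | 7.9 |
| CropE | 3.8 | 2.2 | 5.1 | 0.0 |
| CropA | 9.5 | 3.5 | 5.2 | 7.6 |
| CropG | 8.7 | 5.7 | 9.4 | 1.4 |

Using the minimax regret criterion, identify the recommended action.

Column bests: θ=9.6, φ=5.9, ψ=9.4, ω=7.9.
CropH regrets: 0.0, 0.0, 4.5, 0.0 → max 4.5
CropE regrets: 5.8, 3.7, 4.3, 7.9 → max 7.9
CropA regrets: 0.1, 2.4, 4.2, 0.3 → max 4.2
CropG regrets: 0.9, 0.2, 0.0, 6.5 → max 6.5
Smallest max regret = 4.2 → CropA.

CropA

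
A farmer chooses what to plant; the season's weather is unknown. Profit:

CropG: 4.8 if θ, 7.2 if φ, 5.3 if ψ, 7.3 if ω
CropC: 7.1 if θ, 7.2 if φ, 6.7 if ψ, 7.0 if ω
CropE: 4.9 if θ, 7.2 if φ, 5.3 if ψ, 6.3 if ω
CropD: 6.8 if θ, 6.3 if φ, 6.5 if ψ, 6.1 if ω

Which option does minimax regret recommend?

Column bests: θ=7.1, φ=7.2, ψ=6.7, ω=7.3.
CropG regrets: 2.3, 0.0, 1.4, 0.0 → max 2.3
CropC regrets: 0.0, 0.0, 0.0, 0.3 → max 0.3
CropE regrets: 2.2, 0.0, 1.4, 1.0 → max 2.2
CropD regrets: 0.3, 0.9, 0.2, 1.2 → max 1.2
Smallest max regret = 0.3 → CropC.

CropC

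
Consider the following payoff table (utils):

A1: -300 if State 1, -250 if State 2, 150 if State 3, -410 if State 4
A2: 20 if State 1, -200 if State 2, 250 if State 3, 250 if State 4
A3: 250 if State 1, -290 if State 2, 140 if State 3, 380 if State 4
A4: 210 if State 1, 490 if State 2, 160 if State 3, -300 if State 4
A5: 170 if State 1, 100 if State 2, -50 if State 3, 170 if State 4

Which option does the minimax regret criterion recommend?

A5

Column bests: State 1=250, State 2=490, State 3=250, State 4=380.
A1 regrets: 550, 740, 100, 790 → max 790
A2 regrets: 230, 690, 0, 130 → max 690
A3 regrets: 0, 780, 110, 0 → max 780
A4 regrets: 40, 0, 90, 680 → max 680
A5 regrets: 80, 390, 300, 210 → max 390
Smallest max regret = 390 → A5.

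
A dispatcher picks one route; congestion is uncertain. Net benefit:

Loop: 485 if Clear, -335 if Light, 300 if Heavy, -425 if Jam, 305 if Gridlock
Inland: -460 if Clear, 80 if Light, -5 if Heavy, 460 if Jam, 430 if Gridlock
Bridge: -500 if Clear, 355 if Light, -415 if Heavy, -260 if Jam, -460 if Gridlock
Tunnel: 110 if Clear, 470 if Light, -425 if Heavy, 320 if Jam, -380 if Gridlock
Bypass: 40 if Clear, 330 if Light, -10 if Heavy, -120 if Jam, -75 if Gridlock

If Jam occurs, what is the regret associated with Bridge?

Best payoff under Jam is 460.
Regret = 460 − (-260) = 720.

720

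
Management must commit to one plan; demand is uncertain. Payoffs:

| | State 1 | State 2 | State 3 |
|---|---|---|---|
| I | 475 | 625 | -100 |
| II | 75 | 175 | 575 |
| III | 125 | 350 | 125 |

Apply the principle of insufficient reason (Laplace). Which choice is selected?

Row averages: I=1000/3, II=275, III=200
Highest average = 1000/3 → I.

I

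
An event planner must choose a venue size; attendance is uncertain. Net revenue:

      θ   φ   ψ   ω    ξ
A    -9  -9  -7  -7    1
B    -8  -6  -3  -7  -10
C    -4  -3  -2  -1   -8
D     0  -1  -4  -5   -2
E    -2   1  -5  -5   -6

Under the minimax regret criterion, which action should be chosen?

Column bests: θ=0, φ=1, ψ=-2, ω=-1, ξ=1.
A regrets: 9, 10, 5, 6, 0 → max 10
B regrets: 8, 7, 1, 6, 11 → max 11
C regrets: 4, 4, 0, 0, 9 → max 9
D regrets: 0, 2, 2, 4, 3 → max 4
E regrets: 2, 0, 3, 4, 7 → max 7
Smallest max regret = 4 → D.

D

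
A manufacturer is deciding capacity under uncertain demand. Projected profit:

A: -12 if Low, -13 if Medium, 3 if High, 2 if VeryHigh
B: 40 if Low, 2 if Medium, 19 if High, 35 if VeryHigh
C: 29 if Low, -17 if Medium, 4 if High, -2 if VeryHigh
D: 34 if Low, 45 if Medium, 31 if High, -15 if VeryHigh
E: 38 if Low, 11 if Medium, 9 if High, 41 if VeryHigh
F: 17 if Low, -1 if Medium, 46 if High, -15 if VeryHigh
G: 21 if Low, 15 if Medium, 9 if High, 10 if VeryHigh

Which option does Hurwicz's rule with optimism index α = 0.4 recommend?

E

A: 0.4·3 + 0.6·(-13) = -6.6
B: 0.4·40 + 0.6·2 = 17.2
C: 0.4·29 + 0.6·(-17) = 1.4
D: 0.4·45 + 0.6·(-15) = 9
E: 0.4·41 + 0.6·9 = 21.8
F: 0.4·46 + 0.6·(-15) = 9.4
G: 0.4·21 + 0.6·9 = 13.8
Highest Hurwicz score = 21.8 → E.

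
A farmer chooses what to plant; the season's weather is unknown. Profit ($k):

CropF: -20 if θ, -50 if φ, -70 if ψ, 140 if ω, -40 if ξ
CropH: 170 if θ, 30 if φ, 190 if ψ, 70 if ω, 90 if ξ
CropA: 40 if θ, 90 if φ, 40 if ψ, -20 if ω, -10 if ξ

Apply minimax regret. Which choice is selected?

Column bests: θ=170, φ=90, ψ=190, ω=140, ξ=90.
CropF regrets: 190, 140, 260, 0, 130 → max 260
CropH regrets: 0, 60, 0, 70, 0 → max 70
CropA regrets: 130, 0, 150, 160, 100 → max 160
Smallest max regret = 70 → CropH.

CropH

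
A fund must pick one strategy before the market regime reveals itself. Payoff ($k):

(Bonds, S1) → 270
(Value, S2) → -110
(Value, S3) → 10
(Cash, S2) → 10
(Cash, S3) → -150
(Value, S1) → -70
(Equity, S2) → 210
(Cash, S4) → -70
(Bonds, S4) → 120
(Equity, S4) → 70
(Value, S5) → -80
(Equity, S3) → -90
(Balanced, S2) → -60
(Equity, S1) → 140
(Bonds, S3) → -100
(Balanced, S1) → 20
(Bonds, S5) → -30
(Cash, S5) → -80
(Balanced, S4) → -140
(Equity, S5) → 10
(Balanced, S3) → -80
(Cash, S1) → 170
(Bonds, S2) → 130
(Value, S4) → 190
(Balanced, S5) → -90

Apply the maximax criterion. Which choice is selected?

Bonds

Row maxima: Equity=210, Value=190, Cash=170, Balanced=20, Bonds=270
Best best-case = 270 → Bonds.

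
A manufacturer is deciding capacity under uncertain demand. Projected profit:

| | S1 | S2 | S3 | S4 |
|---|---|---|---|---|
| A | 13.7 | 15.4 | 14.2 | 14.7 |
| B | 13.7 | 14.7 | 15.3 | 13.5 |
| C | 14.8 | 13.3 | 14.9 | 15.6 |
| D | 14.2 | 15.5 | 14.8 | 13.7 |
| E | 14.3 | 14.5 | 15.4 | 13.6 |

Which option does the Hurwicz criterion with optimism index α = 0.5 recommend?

D

A: 0.5·15.4 + 0.5·13.7 = 14.55
B: 0.5·15.3 + 0.5·13.5 = 14.4
C: 0.5·15.6 + 0.5·13.3 = 14.45
D: 0.5·15.5 + 0.5·13.7 = 14.6
E: 0.5·15.4 + 0.5·13.6 = 14.5
Highest Hurwicz score = 14.6 → D.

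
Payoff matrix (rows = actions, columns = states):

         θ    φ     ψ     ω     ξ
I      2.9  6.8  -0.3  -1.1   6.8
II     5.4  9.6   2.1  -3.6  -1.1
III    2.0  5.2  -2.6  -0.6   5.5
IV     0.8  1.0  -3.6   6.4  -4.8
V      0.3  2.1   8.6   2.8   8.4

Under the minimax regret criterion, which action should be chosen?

V

Column bests: θ=5.4, φ=9.6, ψ=8.6, ω=6.4, ξ=8.4.
I regrets: 2.5, 2.8, 8.9, 7.5, 1.6 → max 8.9
II regrets: 0.0, 0.0, 6.5, 10.0, 9.5 → max 10.0
III regrets: 3.4, 4.4, 11.2, 7.0, 2.9 → max 11.2
IV regrets: 4.6, 8.6, 12.2, 0.0, 13.2 → max 13.2
V regrets: 5.1, 7.5, 0.0, 3.6, 0.0 → max 7.5
Smallest max regret = 7.5 → V.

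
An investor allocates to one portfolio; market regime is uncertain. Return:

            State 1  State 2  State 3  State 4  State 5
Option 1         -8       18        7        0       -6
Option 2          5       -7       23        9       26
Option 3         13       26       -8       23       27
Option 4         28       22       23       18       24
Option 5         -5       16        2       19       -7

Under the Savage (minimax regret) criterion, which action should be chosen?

Option 4

Column bests: State 1=28, State 2=26, State 3=23, State 4=23, State 5=27.
Option 1 regrets: 36, 8, 16, 23, 33 → max 36
Option 2 regrets: 23, 33, 0, 14, 1 → max 33
Option 3 regrets: 15, 0, 31, 0, 0 → max 31
Option 4 regrets: 0, 4, 0, 5, 3 → max 5
Option 5 regrets: 33, 10, 21, 4, 34 → max 34
Smallest max regret = 5 → Option 4.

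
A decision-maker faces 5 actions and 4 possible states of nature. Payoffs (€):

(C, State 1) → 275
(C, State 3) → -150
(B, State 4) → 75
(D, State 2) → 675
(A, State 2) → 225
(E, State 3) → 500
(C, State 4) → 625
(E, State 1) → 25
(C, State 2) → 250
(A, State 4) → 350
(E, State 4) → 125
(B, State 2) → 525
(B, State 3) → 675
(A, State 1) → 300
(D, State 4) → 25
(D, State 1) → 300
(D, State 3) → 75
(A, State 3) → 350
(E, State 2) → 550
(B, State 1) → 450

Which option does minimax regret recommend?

Column bests: State 1=450, State 2=675, State 3=675, State 4=625.
A regrets: 150, 450, 325, 275 → max 450
B regrets: 0, 150, 0, 550 → max 550
C regrets: 175, 425, 825, 0 → max 825
D regrets: 150, 0, 600, 600 → max 600
E regrets: 425, 125, 175, 500 → max 500
Smallest max regret = 450 → A.

A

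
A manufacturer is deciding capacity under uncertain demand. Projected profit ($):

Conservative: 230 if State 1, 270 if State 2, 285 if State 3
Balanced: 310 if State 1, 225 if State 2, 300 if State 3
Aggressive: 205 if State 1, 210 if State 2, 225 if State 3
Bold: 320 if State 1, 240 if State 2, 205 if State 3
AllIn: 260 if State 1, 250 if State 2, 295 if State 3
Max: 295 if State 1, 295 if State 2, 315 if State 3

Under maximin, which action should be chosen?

Row minima: Conservative=230, Balanced=225, Aggressive=205, Bold=205, AllIn=250, Max=295
Best worst-case = 295 → Max.

Max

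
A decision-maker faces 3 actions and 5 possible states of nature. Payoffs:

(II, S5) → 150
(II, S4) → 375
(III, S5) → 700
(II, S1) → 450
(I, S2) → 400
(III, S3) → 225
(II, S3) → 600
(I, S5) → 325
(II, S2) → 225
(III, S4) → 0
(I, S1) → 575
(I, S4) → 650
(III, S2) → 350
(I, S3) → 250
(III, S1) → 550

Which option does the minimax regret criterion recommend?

I

Column bests: S1=575, S2=400, S3=600, S4=650, S5=700.
I regrets: 0, 0, 350, 0, 375 → max 375
II regrets: 125, 175, 0, 275, 550 → max 550
III regrets: 25, 50, 375, 650, 0 → max 650
Smallest max regret = 375 → I.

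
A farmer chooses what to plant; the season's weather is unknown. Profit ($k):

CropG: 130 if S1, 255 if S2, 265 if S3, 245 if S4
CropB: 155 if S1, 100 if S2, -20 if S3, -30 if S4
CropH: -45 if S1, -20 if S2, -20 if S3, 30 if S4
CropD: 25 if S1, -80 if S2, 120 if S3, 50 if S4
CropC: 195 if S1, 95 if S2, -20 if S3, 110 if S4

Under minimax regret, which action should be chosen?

CropG

Column bests: S1=195, S2=255, S3=265, S4=245.
CropG regrets: 65, 0, 0, 0 → max 65
CropB regrets: 40, 155, 285, 275 → max 285
CropH regrets: 240, 275, 285, 215 → max 285
CropD regrets: 170, 335, 145, 195 → max 335
CropC regrets: 0, 160, 285, 135 → max 285
Smallest max regret = 65 → CropG.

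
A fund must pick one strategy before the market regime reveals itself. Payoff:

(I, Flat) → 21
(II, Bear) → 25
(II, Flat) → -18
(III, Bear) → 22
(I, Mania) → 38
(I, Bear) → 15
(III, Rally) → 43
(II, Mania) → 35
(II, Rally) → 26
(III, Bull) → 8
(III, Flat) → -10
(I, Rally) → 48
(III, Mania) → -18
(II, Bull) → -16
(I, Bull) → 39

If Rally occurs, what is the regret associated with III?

Best payoff under Rally is 48.
Regret = 48 − 43 = 5.

5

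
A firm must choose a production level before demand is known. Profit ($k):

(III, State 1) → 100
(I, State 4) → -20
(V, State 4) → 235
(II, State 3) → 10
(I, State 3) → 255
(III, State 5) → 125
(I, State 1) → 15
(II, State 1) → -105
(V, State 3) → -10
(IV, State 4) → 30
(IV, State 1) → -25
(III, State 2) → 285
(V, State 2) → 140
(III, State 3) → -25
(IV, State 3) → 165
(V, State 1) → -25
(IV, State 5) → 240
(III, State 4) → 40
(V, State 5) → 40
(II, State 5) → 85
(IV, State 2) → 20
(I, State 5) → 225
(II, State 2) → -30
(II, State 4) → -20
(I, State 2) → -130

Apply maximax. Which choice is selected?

Row maxima: I=255, II=85, III=285, IV=240, V=235
Best best-case = 285 → III.

III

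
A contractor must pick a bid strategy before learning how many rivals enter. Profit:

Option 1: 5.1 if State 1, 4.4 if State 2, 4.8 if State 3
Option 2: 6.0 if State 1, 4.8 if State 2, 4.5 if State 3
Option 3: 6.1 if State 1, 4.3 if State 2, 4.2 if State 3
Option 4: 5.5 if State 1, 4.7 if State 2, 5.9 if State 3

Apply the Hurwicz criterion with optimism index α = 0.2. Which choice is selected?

Option 1: 0.2·5.1 + 0.8·4.4 = 4.54
Option 2: 0.2·6.0 + 0.8·4.5 = 4.8
Option 3: 0.2·6.1 + 0.8·4.2 = 4.58
Option 4: 0.2·5.9 + 0.8·4.7 = 4.94
Highest Hurwicz score = 4.94 → Option 4.

Option 4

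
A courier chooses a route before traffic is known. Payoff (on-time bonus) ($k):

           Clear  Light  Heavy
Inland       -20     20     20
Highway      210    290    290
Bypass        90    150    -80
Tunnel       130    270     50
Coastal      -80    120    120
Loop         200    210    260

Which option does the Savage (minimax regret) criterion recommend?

Highway

Column bests: Clear=210, Light=290, Heavy=290.
Inland regrets: 230, 270, 270 → max 270
Highway regrets: 0, 0, 0 → max 0
Bypass regrets: 120, 140, 370 → max 370
Tunnel regrets: 80, 20, 240 → max 240
Coastal regrets: 290, 170, 170 → max 290
Loop regrets: 10, 80, 30 → max 80
Smallest max regret = 0 → Highway.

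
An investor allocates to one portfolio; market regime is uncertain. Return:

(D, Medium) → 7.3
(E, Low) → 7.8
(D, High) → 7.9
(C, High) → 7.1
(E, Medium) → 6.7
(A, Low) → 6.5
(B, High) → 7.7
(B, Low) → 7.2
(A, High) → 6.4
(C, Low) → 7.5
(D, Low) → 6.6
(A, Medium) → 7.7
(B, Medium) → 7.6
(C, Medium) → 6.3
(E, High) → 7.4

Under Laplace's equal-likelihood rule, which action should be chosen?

Row averages: A=103/15, B=7.5, C=209/30, D=109/15, E=7.3
Highest average = 7.5 → B.

B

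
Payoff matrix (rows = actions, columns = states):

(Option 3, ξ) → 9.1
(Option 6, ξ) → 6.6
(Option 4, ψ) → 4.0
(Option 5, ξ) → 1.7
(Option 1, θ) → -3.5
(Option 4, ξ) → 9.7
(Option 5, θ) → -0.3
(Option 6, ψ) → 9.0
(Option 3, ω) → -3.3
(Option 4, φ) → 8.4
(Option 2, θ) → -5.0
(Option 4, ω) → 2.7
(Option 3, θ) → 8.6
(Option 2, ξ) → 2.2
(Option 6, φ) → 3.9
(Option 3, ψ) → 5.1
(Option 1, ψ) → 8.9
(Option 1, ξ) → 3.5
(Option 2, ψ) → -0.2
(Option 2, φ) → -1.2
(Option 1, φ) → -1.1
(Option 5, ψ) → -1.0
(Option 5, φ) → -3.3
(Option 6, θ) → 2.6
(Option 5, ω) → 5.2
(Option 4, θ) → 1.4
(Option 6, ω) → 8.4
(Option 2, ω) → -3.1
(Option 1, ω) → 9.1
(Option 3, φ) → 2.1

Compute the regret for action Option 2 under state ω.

12.2

Best payoff under ω is 9.1.
Regret = 9.1 − (-3.1) = 12.2.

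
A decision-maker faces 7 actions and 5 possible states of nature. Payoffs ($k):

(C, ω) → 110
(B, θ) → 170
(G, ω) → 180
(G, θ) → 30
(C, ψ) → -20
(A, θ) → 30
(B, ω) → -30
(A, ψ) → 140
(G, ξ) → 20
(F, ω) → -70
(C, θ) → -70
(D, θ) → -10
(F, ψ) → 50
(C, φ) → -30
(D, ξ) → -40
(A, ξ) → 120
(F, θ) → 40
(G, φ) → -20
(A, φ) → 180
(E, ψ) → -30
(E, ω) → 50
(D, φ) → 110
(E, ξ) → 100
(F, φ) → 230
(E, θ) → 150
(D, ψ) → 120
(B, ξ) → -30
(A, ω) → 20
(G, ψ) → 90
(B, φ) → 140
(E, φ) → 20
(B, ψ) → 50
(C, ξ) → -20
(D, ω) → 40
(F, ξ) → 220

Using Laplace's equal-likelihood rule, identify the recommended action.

A

Row averages: A=98, B=60, C=-6, D=44, E=58, F=94, G=60
Highest average = 98 → A.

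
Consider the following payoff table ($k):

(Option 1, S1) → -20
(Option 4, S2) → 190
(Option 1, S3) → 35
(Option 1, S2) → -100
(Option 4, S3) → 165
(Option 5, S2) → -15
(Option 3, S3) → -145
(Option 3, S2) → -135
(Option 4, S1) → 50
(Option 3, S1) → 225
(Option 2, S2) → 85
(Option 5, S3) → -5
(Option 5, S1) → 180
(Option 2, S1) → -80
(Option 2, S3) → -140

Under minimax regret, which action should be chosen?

Option 4

Column bests: S1=225, S2=190, S3=165.
Option 1 regrets: 245, 290, 130 → max 290
Option 2 regrets: 305, 105, 305 → max 305
Option 3 regrets: 0, 325, 310 → max 325
Option 4 regrets: 175, 0, 0 → max 175
Option 5 regrets: 45, 205, 170 → max 205
Smallest max regret = 175 → Option 4.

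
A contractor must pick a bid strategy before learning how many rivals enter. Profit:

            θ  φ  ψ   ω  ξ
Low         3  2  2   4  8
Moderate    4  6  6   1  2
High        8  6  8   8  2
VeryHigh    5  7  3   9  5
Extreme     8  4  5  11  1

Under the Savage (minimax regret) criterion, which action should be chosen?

Column bests: θ=8, φ=7, ψ=8, ω=11, ξ=8.
Low regrets: 5, 5, 6, 7, 0 → max 7
Moderate regrets: 4, 1, 2, 10, 6 → max 10
High regrets: 0, 1, 0, 3, 6 → max 6
VeryHigh regrets: 3, 0, 5, 2, 3 → max 5
Extreme regrets: 0, 3, 3, 0, 7 → max 7
Smallest max regret = 5 → VeryHigh.

VeryHigh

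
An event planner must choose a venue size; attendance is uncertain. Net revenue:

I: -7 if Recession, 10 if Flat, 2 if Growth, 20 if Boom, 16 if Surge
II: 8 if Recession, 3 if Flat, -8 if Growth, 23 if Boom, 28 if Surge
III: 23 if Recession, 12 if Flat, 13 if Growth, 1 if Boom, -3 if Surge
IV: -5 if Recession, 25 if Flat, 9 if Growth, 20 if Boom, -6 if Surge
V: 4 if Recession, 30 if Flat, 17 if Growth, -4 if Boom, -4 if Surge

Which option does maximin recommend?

Row minima: I=-7, II=-8, III=-3, IV=-6, V=-4
Best worst-case = -3 → III.

III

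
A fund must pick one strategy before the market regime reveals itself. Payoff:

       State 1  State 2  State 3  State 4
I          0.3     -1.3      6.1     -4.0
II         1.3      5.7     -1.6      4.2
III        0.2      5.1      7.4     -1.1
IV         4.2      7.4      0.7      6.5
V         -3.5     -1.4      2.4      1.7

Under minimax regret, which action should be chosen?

IV

Column bests: State 1=4.2, State 2=7.4, State 3=7.4, State 4=6.5.
I regrets: 3.9, 8.7, 1.3, 10.5 → max 10.5
II regrets: 2.9, 1.7, 9.0, 2.3 → max 9.0
III regrets: 4.0, 2.3, 0.0, 7.6 → max 7.6
IV regrets: 0.0, 0.0, 6.7, 0.0 → max 6.7
V regrets: 7.7, 8.8, 5.0, 4.8 → max 8.8
Smallest max regret = 6.7 → IV.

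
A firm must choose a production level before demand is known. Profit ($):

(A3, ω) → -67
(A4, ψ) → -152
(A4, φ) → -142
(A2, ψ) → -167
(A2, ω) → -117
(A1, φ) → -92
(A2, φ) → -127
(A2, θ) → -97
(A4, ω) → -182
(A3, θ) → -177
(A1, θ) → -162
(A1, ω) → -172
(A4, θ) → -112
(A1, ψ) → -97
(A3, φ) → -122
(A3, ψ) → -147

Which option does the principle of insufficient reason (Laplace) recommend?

A2

Row averages: A1=-130.75, A2=-127, A3=-128.25, A4=-147
Highest average = -127 → A2.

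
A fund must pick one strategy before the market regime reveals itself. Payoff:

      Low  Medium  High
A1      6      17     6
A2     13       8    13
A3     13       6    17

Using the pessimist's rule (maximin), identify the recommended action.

A2

Row minima: A1=6, A2=8, A3=6
Best worst-case = 8 → A2.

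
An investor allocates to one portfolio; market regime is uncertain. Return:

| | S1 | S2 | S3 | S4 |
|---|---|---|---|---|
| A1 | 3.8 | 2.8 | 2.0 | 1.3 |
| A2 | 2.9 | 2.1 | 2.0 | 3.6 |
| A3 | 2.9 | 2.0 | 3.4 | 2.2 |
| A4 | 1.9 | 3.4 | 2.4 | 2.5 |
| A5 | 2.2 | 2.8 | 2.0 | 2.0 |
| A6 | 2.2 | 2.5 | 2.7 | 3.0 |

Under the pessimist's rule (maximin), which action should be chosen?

Row minima: A1=1.3, A2=2.0, A3=2.0, A4=1.9, A5=2.0, A6=2.2
Best worst-case = 2.2 → A6.

A6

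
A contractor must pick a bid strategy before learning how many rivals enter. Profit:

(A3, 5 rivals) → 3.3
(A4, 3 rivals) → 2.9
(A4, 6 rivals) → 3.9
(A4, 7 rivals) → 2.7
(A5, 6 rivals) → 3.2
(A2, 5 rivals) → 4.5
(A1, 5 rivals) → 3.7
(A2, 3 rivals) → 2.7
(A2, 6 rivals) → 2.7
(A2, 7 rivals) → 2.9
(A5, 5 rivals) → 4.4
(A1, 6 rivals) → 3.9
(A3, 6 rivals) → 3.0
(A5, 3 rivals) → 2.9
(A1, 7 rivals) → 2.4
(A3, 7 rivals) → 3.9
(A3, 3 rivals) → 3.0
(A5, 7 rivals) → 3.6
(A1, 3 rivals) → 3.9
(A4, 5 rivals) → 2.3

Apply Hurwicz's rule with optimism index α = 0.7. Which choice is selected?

A1: 0.7·3.9 + 0.3·2.4 = 3.45
A2: 0.7·4.5 + 0.3·2.7 = 3.96
A3: 0.7·3.9 + 0.3·3.0 = 3.63
A4: 0.7·3.9 + 0.3·2.3 = 3.42
A5: 0.7·4.4 + 0.3·2.9 = 3.95
Highest Hurwicz score = 3.96 → A2.

A2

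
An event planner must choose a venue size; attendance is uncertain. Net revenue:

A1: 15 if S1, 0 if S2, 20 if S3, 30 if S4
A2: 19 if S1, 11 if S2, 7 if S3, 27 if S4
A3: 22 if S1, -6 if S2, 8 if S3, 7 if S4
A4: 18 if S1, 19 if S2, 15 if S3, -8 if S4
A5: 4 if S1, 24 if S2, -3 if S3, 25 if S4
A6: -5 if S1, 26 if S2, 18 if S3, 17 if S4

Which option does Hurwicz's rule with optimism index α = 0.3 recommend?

A1: 0.3·30 + 0.7·0 = 9
A2: 0.3·27 + 0.7·7 = 13
A3: 0.3·22 + 0.7·(-6) = 2.4
A4: 0.3·19 + 0.7·(-8) = 0.1
A5: 0.3·25 + 0.7·(-3) = 5.4
A6: 0.3·26 + 0.7·(-5) = 4.3
Highest Hurwicz score = 13 → A2.

A2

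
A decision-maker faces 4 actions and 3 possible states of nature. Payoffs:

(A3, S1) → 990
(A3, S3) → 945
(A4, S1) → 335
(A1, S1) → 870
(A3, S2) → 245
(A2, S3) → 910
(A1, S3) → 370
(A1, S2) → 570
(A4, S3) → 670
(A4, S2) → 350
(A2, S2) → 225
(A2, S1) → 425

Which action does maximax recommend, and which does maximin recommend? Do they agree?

maximax → A3; maximin → A1 (disagree)

Row maxima: A1=870, A2=910, A3=990, A4=670
Best best-case = 990 → A3.
Row minima: A1=370, A2=225, A3=245, A4=335
Best worst-case = 370 → A1.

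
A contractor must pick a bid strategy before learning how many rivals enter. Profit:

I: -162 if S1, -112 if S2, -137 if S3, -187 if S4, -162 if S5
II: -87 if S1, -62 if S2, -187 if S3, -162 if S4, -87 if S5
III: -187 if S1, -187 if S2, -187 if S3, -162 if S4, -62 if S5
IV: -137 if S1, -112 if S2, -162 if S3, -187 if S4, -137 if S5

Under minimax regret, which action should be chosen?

Column bests: S1=-87, S2=-62, S3=-137, S4=-162, S5=-62.
I regrets: 75, 50, 0, 25, 100 → max 100
II regrets: 0, 0, 50, 0, 25 → max 50
III regrets: 100, 125, 50, 0, 0 → max 125
IV regrets: 50, 50, 25, 25, 75 → max 75
Smallest max regret = 50 → II.

II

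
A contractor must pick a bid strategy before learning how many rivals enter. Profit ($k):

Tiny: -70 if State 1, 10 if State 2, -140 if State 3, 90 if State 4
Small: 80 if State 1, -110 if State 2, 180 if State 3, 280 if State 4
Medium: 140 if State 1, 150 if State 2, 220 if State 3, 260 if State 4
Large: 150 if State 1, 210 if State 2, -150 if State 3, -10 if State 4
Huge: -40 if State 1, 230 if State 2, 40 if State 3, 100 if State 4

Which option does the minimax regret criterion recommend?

Column bests: State 1=150, State 2=230, State 3=220, State 4=280.
Tiny regrets: 220, 220, 360, 190 → max 360
Small regrets: 70, 340, 40, 0 → max 340
Medium regrets: 10, 80, 0, 20 → max 80
Large regrets: 0, 20, 370, 290 → max 370
Huge regrets: 190, 0, 180, 180 → max 190
Smallest max regret = 80 → Medium.

Medium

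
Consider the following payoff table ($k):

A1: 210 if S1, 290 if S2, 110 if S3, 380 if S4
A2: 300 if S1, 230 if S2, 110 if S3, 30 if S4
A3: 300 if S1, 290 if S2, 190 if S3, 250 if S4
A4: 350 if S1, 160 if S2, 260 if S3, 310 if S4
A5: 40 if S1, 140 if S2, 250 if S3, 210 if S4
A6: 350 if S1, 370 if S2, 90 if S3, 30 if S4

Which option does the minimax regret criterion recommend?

A3

Column bests: S1=350, S2=370, S3=260, S4=380.
A1 regrets: 140, 80, 150, 0 → max 150
A2 regrets: 50, 140, 150, 350 → max 350
A3 regrets: 50, 80, 70, 130 → max 130
A4 regrets: 0, 210, 0, 70 → max 210
A5 regrets: 310, 230, 10, 170 → max 310
A6 regrets: 0, 0, 170, 350 → max 350
Smallest max regret = 130 → A3.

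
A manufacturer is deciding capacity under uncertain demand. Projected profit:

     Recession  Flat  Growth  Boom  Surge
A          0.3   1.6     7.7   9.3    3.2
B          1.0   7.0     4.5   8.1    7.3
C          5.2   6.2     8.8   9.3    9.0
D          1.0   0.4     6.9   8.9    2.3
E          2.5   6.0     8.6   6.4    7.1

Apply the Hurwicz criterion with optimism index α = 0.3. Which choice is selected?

C

A: 0.3·9.3 + 0.7·0.3 = 3
B: 0.3·8.1 + 0.7·1.0 = 3.13
C: 0.3·9.3 + 0.7·5.2 = 6.43
D: 0.3·8.9 + 0.7·0.4 = 2.95
E: 0.3·8.6 + 0.7·2.5 = 4.33
Highest Hurwicz score = 6.43 → C.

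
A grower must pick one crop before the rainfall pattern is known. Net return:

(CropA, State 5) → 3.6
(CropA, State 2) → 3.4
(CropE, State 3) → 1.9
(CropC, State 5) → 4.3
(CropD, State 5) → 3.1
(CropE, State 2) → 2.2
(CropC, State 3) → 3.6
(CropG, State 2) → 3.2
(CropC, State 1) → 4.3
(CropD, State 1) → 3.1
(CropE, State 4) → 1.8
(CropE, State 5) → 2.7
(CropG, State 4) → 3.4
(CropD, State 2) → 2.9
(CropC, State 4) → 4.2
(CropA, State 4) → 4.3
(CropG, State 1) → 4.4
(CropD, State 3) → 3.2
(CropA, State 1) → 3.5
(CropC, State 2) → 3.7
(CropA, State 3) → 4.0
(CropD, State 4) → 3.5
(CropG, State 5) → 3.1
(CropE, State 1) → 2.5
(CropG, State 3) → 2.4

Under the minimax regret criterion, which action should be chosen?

CropC

Column bests: State 1=4.4, State 2=3.7, State 3=4.0, State 4=4.3, State 5=4.3.
CropD regrets: 1.3, 0.8, 0.8, 0.8, 1.2 → max 1.3
CropG regrets: 0.0, 0.5, 1.6, 0.9, 1.2 → max 1.6
CropE regrets: 1.9, 1.5, 2.1, 2.5, 1.6 → max 2.5
CropA regrets: 0.9, 0.3, 0.0, 0.0, 0.7 → max 0.9
CropC regrets: 0.1, 0.0, 0.4, 0.1, 0.0 → max 0.4
Smallest max regret = 0.4 → CropC.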